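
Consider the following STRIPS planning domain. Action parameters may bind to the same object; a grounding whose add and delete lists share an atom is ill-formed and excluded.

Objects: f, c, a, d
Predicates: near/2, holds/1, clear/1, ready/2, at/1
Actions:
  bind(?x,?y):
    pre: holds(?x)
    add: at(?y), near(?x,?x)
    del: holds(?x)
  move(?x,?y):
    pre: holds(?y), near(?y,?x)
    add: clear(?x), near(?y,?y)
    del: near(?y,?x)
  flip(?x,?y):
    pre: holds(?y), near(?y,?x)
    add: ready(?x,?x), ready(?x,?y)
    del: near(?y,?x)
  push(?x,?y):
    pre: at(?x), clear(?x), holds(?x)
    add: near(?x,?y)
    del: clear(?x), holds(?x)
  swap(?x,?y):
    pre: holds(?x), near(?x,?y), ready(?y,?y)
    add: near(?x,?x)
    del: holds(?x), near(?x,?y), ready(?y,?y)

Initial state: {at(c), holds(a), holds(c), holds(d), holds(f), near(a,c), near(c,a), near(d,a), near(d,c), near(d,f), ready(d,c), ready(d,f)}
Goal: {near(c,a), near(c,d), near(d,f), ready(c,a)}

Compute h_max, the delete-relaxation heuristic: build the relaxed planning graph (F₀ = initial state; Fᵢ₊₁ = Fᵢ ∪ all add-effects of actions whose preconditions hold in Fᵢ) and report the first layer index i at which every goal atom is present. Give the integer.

F0 = init (12 atoms)
F1 = F0 ∪ {at(a), at(d), at(f), clear(a), clear(c), clear(f), near(a,a), near(c,c), near(d,d), near(f,f), ready(a,a), ready(a,c), ready(a,d), ready(c,a), ready(c,c), ready(c,d), ready(f,d), ready(f,f)}  (30 atoms)
F2 = F1 ∪ {near(a,d), near(a,f), near(c,d), near(c,f), near(f,a), near(f,c), near(f,d), ready(d,d)}  (38 atoms)
goal ⊆ F2  ⇒  h_max = 2

2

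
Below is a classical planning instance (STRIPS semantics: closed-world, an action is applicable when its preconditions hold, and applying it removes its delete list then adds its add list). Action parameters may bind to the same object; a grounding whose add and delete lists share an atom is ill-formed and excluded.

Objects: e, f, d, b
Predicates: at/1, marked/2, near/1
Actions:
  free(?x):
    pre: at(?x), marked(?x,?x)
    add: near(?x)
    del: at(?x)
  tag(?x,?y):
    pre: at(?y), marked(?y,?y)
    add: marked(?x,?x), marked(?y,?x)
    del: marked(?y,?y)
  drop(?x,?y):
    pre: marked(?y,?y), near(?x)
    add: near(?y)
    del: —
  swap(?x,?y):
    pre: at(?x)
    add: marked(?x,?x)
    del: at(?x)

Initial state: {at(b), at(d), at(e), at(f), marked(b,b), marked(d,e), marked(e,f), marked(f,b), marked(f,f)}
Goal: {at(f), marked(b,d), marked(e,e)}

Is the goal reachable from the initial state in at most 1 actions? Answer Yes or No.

1. tag(e,f)  →  {at(b), at(d), at(e), at(f), marked(b,b), marked(d,e), marked(e,e), marked(e,f), marked(f,b), marked(f,e)}
2. tag(d,b)  →  {at(b), at(d), at(e), at(f), marked(b,d), marked(d,d), marked(d,e), marked(e,e), marked(e,f), marked(f,b), marked(f,e)}
optimal plan length = 2; 2 > 1

No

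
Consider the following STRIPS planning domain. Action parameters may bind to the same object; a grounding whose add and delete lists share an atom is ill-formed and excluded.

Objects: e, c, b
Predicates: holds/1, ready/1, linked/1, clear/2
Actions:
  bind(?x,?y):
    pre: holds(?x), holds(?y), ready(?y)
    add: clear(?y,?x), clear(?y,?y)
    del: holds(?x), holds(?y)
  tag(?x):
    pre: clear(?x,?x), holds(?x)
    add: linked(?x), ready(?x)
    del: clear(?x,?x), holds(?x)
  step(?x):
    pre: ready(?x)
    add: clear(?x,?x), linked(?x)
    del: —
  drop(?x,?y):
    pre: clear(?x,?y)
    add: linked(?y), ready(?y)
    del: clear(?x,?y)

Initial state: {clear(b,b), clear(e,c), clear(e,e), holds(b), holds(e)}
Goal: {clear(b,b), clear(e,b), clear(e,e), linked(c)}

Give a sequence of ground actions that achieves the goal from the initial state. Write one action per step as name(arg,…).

drop(e,e); bind(b,e); drop(e,c)

1. drop(e,e)  →  {clear(b,b), clear(e,c), holds(b), holds(e), linked(e), ready(e)}
2. bind(b,e)  →  {clear(b,b), clear(e,b), clear(e,c), clear(e,e), linked(e), ready(e)}
3. drop(e,c)  →  {clear(b,b), clear(e,b), clear(e,e), linked(c), linked(e), ready(c), ready(e)}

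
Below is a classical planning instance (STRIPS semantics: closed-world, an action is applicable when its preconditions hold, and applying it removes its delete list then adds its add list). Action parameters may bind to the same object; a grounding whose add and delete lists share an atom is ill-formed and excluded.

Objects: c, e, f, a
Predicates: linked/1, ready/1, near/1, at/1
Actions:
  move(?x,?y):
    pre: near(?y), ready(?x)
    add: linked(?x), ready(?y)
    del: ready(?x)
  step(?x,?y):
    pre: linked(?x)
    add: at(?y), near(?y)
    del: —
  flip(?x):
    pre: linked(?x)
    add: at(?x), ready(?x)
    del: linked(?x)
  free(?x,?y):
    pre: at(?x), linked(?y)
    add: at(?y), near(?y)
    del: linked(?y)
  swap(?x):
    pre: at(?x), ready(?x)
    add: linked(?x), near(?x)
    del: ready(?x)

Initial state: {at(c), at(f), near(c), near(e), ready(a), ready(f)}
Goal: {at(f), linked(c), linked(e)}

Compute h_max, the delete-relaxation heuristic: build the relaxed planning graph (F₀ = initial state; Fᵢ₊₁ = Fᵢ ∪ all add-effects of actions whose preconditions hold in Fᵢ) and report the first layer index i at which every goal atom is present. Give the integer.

F0 = init (6 atoms)
F1 = F0 ∪ {linked(a), linked(f), near(f), ready(c), ready(e)}  (11 atoms)
F2 = F1 ∪ {at(a), at(e), linked(c), linked(e), near(a)}  (16 atoms)
goal ⊆ F2  ⇒  h_max = 2

2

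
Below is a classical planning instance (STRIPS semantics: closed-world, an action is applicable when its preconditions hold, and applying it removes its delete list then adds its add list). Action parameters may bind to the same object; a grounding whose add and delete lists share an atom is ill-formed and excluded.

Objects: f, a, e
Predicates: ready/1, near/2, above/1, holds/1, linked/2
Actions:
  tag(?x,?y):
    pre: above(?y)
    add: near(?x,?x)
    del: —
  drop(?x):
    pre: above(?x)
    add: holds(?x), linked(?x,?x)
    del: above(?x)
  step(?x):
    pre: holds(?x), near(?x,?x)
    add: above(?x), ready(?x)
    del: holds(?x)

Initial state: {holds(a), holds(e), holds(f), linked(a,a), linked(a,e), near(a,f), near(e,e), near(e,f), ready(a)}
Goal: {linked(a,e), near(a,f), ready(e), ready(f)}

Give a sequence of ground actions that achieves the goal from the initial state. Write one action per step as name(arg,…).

1. step(e)  →  {above(e), holds(a), holds(f), linked(a,a), linked(a,e), near(a,f), near(e,e), near(e,f), ready(a), ready(e)}
2. tag(f,e)  →  {above(e), holds(a), holds(f), linked(a,a), linked(a,e), near(a,f), near(e,e), near(e,f), near(f,f), ready(a), ready(e)}
3. step(f)  →  {above(e), above(f), holds(a), linked(a,a), linked(a,e), near(a,f), near(e,e), near(e,f), near(f,f), ready(a), ready(e), ready(f)}

step(e); tag(f,e); step(f)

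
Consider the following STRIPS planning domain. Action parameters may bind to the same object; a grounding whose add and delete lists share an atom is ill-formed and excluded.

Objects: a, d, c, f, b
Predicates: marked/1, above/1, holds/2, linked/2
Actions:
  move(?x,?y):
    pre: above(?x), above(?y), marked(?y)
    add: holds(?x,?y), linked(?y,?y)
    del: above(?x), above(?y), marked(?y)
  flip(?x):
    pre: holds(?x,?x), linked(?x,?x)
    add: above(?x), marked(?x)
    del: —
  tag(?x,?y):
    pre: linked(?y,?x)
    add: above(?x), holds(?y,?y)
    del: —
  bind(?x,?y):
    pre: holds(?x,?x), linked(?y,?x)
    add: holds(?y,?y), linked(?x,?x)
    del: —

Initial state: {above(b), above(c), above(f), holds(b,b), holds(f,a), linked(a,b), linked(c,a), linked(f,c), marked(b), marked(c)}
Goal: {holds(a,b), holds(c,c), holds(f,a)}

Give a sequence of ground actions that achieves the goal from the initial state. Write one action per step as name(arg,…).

1. tag(a,c)  →  {above(a), above(b), above(c), above(f), holds(b,b), holds(c,c), holds(f,a), linked(a,b), linked(c,a), linked(f,c), marked(b), marked(c)}
2. move(a,b)  →  {above(c), above(f), holds(a,b), holds(b,b), holds(c,c), holds(f,a), linked(a,b), linked(b,b), linked(c,a), linked(f,c), marked(c)}

tag(a,c); move(a,b)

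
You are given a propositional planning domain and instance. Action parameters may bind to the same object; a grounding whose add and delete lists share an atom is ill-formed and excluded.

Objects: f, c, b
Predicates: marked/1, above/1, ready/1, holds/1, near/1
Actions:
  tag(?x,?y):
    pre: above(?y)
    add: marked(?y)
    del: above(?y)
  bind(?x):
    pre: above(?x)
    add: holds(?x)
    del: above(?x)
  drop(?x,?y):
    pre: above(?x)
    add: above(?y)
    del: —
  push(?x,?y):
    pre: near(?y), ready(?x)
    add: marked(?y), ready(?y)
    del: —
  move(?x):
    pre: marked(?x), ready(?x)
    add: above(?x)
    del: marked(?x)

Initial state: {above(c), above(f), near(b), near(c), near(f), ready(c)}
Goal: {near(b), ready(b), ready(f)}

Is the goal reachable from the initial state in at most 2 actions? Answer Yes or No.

1. push(c,f)  →  {above(c), above(f), marked(f), near(b), near(c), near(f), ready(c), ready(f)}
2. push(f,b)  →  {above(c), above(f), marked(b), marked(f), near(b), near(c), near(f), ready(b), ready(c), ready(f)}
optimal plan length = 2; 2 ≤ 2

Yes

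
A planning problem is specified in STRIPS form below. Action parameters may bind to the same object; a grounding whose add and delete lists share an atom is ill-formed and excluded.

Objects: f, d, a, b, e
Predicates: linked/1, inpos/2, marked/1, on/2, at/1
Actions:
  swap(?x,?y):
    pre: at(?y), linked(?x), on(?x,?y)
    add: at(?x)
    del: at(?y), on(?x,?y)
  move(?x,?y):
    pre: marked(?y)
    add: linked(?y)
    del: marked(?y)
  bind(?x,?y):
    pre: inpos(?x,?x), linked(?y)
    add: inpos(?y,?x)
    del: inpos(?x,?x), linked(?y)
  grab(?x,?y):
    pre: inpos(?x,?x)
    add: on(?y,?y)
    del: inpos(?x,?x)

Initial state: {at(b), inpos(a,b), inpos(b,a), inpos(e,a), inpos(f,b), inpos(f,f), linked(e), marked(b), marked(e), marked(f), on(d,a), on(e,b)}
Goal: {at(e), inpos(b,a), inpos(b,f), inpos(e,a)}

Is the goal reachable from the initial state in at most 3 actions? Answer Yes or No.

Yes

1. swap(e,b)  →  {at(e), inpos(a,b), inpos(b,a), inpos(e,a), inpos(f,b), inpos(f,f), linked(e), marked(b), marked(e), marked(f), on(d,a)}
2. move(f,b)  →  {at(e), inpos(a,b), inpos(b,a), inpos(e,a), inpos(f,b), inpos(f,f), linked(b), linked(e), marked(e), marked(f), on(d,a)}
3. bind(f,b)  →  {at(e), inpos(a,b), inpos(b,a), inpos(b,f), inpos(e,a), inpos(f,b), linked(e), marked(e), marked(f), on(d,a)}
optimal plan length = 3; 3 ≤ 3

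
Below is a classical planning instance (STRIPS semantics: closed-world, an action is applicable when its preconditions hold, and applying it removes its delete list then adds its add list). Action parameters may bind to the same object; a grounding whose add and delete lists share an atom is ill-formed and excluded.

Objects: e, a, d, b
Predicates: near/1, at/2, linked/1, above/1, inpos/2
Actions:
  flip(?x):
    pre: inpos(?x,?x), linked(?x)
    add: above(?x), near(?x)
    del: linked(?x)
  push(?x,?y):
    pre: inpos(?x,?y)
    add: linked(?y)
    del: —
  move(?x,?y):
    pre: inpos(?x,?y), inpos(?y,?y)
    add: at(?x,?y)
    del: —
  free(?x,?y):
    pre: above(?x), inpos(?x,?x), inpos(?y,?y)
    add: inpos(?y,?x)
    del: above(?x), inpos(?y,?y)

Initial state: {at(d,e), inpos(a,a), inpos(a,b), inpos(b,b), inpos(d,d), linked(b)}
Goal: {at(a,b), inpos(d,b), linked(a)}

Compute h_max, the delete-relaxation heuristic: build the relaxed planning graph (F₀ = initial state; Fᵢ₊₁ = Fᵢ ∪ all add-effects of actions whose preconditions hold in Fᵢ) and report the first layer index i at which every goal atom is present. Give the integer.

2

F0 = init (6 atoms)
F1 = F0 ∪ {above(b), at(a,a), at(a,b), at(b,b), at(d,d), linked(a), linked(d), near(b)}  (14 atoms)
F2 = F1 ∪ {above(a), above(d), inpos(d,b), near(a), near(d)}  (19 atoms)
goal ⊆ F2  ⇒  h_max = 2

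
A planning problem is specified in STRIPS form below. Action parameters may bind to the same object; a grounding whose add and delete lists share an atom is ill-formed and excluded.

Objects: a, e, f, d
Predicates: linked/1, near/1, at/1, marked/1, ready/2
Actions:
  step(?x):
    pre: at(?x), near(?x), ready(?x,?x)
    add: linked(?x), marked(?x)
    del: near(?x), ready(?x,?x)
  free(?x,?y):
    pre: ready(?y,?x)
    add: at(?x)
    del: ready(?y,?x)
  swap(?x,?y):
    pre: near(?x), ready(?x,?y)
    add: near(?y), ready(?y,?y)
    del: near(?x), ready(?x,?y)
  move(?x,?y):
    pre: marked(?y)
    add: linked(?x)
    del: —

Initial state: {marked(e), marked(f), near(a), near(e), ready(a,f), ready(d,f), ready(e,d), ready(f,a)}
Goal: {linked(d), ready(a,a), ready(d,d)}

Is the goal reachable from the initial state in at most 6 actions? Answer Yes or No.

1. swap(a,f)  →  {marked(e), marked(f), near(e), near(f), ready(d,f), ready(e,d), ready(f,a), ready(f,f)}
2. swap(e,d)  →  {marked(e), marked(f), near(d), near(f), ready(d,d), ready(d,f), ready(f,a), ready(f,f)}
3. swap(f,a)  →  {marked(e), marked(f), near(a), near(d), ready(a,a), ready(d,d), ready(d,f), ready(f,f)}
4. move(d,e)  →  {linked(d), marked(e), marked(f), near(a), near(d), ready(a,a), ready(d,d), ready(d,f), ready(f,f)}
optimal plan length = 4; 4 ≤ 6

Yes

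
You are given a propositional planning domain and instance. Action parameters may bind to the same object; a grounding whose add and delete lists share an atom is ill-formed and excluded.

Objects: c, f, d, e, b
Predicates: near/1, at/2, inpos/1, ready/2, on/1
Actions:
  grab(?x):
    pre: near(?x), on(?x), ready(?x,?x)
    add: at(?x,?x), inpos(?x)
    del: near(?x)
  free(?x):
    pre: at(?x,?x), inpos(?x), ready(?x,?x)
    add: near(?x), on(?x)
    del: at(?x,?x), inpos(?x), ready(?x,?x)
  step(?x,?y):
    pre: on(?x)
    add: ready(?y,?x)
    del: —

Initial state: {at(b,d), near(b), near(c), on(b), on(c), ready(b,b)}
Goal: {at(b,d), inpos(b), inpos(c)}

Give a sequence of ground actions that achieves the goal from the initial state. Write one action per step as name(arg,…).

1. grab(b)  →  {at(b,b), at(b,d), inpos(b), near(c), on(b), on(c), ready(b,b)}
2. step(c,c)  →  {at(b,b), at(b,d), inpos(b), near(c), on(b), on(c), ready(b,b), ready(c,c)}
3. grab(c)  →  {at(b,b), at(b,d), at(c,c), inpos(b), inpos(c), on(b), on(c), ready(b,b), ready(c,c)}

grab(b); step(c,c); grab(c)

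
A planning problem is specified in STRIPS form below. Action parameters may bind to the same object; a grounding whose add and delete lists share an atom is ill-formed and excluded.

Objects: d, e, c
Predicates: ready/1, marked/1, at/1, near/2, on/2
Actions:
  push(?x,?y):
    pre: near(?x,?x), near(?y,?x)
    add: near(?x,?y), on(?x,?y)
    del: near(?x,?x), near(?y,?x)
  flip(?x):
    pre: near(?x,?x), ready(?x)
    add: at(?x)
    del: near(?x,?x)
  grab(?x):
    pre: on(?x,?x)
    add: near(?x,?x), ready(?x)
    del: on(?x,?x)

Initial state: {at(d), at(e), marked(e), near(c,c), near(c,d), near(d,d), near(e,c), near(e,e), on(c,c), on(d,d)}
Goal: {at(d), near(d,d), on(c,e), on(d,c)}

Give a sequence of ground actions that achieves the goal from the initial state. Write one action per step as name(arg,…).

push(d,c); push(c,e); grab(d)

1. push(d,c)  →  {at(d), at(e), marked(e), near(c,c), near(d,c), near(e,c), near(e,e), on(c,c), on(d,c), on(d,d)}
2. push(c,e)  →  {at(d), at(e), marked(e), near(c,e), near(d,c), near(e,e), on(c,c), on(c,e), on(d,c), on(d,d)}
3. grab(d)  →  {at(d), at(e), marked(e), near(c,e), near(d,c), near(d,d), near(e,e), on(c,c), on(c,e), on(d,c), ready(d)}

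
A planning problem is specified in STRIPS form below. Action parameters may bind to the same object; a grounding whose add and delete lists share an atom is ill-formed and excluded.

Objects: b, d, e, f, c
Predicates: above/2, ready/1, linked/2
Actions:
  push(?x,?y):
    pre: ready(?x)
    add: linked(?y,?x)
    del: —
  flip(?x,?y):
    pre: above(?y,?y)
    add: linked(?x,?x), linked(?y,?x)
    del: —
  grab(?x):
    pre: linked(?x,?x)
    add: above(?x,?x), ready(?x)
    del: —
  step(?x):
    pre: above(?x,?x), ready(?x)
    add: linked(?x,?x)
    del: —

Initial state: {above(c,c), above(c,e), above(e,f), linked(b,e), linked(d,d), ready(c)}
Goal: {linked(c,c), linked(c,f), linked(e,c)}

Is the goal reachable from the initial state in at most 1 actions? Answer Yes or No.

No

1. push(c,e)  →  {above(c,c), above(c,e), above(e,f), linked(b,e), linked(d,d), linked(e,c), ready(c)}
2. push(c,c)  →  {above(c,c), above(c,e), above(e,f), linked(b,e), linked(c,c), linked(d,d), linked(e,c), ready(c)}
3. flip(f,c)  →  {above(c,c), above(c,e), above(e,f), linked(b,e), linked(c,c), linked(c,f), linked(d,d), linked(e,c), linked(f,f), ready(c)}
optimal plan length = 3; 3 > 1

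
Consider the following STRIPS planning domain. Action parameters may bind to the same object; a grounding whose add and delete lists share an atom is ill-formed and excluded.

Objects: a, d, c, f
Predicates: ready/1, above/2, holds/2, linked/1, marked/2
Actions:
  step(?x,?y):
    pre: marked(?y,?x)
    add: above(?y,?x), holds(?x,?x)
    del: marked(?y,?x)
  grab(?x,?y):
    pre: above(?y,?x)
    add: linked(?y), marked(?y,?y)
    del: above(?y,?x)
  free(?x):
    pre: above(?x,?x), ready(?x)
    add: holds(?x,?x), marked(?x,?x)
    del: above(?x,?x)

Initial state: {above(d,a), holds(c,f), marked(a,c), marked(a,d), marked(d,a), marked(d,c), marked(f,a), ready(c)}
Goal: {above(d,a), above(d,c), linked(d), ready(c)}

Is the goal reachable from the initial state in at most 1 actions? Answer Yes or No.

1. step(c,d)  →  {above(d,a), above(d,c), holds(c,c), holds(c,f), marked(a,c), marked(a,d), marked(d,a), marked(f,a), ready(c)}
2. grab(a,d)  →  {above(d,c), holds(c,c), holds(c,f), linked(d), marked(a,c), marked(a,d), marked(d,a), marked(d,d), marked(f,a), ready(c)}
3. step(a,d)  →  {above(d,a), above(d,c), holds(a,a), holds(c,c), holds(c,f), linked(d), marked(a,c), marked(a,d), marked(d,d), marked(f,a), ready(c)}
optimal plan length = 3; 3 > 1

No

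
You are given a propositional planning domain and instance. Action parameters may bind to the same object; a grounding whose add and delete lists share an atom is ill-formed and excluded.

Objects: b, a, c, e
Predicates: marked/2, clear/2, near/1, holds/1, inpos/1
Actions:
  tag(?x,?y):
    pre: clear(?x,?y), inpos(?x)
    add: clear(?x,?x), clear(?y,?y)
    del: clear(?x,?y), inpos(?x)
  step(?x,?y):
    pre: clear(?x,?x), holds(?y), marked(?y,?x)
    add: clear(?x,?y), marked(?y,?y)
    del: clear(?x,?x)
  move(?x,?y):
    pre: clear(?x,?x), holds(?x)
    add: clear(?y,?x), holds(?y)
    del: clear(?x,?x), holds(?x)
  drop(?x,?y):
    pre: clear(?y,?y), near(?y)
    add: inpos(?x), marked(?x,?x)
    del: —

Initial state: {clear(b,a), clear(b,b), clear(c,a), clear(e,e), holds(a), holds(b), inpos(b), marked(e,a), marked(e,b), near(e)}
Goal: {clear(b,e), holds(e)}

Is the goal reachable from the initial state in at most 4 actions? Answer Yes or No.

Yes

1. tag(b,a)  →  {clear(a,a), clear(b,b), clear(c,a), clear(e,e), holds(a), holds(b), marked(e,a), marked(e,b), near(e)}
2. move(a,e)  →  {clear(b,b), clear(c,a), clear(e,a), clear(e,e), holds(b), holds(e), marked(e,a), marked(e,b), near(e)}
3. step(b,e)  →  {clear(b,e), clear(c,a), clear(e,a), clear(e,e), holds(b), holds(e), marked(e,a), marked(e,b), marked(e,e), near(e)}
optimal plan length = 3; 3 ≤ 4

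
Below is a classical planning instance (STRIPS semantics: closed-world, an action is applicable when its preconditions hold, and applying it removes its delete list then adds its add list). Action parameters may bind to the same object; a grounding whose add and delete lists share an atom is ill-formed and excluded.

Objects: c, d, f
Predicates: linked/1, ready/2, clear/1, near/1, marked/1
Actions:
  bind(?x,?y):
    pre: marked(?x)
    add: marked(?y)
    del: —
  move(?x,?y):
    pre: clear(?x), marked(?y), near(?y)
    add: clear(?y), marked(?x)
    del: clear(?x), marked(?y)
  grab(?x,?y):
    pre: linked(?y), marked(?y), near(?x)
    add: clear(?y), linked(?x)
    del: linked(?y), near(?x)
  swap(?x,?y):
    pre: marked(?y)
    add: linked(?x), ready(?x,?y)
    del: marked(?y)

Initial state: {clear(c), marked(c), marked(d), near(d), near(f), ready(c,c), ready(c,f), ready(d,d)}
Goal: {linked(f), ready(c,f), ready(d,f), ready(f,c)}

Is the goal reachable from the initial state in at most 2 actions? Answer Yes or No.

1. bind(c,f)  →  {clear(c), marked(c), marked(d), marked(f), near(d), near(f), ready(c,c), ready(c,f), ready(d,d)}
2. swap(d,f)  →  {clear(c), linked(d), marked(c), marked(d), near(d), near(f), ready(c,c), ready(c,f), ready(d,d), ready(d,f)}
3. swap(f,c)  →  {clear(c), linked(d), linked(f), marked(d), near(d), near(f), ready(c,c), ready(c,f), ready(d,d), ready(d,f), ready(f,c)}
optimal plan length = 3; 3 > 2

No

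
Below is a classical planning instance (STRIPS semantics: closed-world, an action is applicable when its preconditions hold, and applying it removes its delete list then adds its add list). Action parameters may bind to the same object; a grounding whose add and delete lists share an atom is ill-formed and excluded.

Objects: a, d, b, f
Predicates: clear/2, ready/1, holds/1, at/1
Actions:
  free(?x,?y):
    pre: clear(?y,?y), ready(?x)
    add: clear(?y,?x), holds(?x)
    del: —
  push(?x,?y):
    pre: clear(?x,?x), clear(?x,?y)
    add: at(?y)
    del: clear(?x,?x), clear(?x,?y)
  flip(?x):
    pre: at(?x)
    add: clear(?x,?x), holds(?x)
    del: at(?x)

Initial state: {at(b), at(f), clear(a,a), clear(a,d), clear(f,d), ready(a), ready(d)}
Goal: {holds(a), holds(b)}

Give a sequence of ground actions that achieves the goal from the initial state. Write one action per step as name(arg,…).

1. free(a,a)  →  {at(b), at(f), clear(a,a), clear(a,d), clear(f,d), holds(a), ready(a), ready(d)}
2. flip(b)  →  {at(f), clear(a,a), clear(a,d), clear(b,b), clear(f,d), holds(a), holds(b), ready(a), ready(d)}

free(a,a); flip(b)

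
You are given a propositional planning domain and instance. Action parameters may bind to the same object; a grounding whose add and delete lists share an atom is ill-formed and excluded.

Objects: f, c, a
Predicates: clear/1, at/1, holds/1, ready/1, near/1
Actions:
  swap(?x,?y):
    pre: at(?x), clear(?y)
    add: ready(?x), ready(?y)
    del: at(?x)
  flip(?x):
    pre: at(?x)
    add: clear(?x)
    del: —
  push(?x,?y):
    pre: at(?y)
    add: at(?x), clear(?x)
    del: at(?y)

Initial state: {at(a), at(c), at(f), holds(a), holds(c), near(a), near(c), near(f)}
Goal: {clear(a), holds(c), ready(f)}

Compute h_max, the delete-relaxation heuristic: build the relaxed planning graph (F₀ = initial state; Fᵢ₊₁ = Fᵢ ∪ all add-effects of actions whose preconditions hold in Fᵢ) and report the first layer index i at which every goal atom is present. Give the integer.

2

F0 = init (8 atoms)
F1 = F0 ∪ {clear(a), clear(c), clear(f)}  (11 atoms)
F2 = F1 ∪ {ready(a), ready(c), ready(f)}  (14 atoms)
goal ⊆ F2  ⇒  h_max = 2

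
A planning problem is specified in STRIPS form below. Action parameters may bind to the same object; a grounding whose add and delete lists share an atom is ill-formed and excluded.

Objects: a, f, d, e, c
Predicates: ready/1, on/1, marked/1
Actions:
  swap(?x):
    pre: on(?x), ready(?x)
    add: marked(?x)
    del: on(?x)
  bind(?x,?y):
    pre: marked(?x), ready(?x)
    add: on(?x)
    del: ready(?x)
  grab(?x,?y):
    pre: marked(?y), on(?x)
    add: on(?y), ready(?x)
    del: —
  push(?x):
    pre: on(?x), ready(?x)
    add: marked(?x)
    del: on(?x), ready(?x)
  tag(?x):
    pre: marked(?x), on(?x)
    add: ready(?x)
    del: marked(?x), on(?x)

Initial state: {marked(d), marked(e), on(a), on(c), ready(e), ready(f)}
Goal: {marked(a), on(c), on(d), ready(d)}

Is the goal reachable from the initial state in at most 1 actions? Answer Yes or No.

1. grab(a,d)  →  {marked(d), marked(e), on(a), on(c), on(d), ready(a), ready(e), ready(f)}
2. swap(a)  →  {marked(a), marked(d), marked(e), on(c), on(d), ready(a), ready(e), ready(f)}
3. grab(d,a)  →  {marked(a), marked(d), marked(e), on(a), on(c), on(d), ready(a), ready(d), ready(e), ready(f)}
optimal plan length = 3; 3 > 1

No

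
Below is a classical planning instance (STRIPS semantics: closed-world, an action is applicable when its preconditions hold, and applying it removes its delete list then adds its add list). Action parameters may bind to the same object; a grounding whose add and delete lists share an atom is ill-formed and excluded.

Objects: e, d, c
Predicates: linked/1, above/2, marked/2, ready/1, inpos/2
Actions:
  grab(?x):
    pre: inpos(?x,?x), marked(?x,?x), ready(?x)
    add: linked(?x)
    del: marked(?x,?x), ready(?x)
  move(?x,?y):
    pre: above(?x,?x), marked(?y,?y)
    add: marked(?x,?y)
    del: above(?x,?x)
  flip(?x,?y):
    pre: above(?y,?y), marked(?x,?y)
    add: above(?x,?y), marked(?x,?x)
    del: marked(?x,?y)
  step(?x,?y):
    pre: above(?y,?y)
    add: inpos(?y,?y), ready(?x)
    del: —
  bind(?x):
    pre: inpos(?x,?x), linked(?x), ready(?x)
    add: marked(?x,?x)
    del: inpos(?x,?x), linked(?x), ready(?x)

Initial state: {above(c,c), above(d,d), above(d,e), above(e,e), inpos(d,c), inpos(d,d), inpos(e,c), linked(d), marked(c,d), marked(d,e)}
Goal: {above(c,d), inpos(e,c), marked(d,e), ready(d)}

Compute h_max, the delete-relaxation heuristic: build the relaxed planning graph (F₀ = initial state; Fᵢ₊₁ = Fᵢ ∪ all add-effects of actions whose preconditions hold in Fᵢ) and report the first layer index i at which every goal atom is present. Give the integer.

F0 = init (10 atoms)
F1 = F0 ∪ {above(c,d), inpos(c,c), inpos(e,e), marked(c,c), marked(d,d), ready(c), ready(d), ready(e)}  (18 atoms)
goal ⊆ F1  ⇒  h_max = 1

1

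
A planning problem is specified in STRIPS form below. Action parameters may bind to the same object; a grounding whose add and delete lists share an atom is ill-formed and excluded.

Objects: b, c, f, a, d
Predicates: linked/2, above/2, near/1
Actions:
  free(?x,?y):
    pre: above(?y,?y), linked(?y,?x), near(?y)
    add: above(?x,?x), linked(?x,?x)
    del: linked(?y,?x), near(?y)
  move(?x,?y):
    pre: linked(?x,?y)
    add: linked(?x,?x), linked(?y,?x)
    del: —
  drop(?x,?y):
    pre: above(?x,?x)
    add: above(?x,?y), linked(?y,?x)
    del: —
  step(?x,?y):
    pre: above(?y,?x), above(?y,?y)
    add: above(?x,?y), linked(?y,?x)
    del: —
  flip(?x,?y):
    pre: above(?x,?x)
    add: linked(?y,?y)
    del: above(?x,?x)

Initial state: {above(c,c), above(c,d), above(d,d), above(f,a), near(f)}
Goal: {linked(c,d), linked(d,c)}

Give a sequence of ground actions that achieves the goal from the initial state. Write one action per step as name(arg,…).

drop(c,d); move(d,c)

1. drop(c,d)  →  {above(c,c), above(c,d), above(d,d), above(f,a), linked(d,c), near(f)}
2. move(d,c)  →  {above(c,c), above(c,d), above(d,d), above(f,a), linked(c,d), linked(d,c), linked(d,d), near(f)}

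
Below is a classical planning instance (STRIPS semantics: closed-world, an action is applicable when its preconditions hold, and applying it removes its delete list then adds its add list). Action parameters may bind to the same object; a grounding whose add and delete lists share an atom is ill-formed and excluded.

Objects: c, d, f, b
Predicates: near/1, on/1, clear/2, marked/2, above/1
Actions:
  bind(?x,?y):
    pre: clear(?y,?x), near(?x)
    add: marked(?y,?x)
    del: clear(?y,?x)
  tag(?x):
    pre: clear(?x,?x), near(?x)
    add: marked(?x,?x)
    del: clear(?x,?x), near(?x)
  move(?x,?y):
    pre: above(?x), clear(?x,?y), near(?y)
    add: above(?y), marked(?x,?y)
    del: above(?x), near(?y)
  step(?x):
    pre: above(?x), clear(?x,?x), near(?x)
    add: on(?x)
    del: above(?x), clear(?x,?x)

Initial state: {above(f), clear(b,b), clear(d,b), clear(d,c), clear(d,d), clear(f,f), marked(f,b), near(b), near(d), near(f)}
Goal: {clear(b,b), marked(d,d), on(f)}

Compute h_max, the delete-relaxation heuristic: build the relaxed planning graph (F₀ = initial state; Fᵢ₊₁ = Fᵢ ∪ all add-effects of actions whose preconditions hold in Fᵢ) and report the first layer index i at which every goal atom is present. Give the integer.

1

F0 = init (10 atoms)
F1 = F0 ∪ {marked(b,b), marked(d,b), marked(d,d), marked(f,f), on(f)}  (15 atoms)
goal ⊆ F1  ⇒  h_max = 1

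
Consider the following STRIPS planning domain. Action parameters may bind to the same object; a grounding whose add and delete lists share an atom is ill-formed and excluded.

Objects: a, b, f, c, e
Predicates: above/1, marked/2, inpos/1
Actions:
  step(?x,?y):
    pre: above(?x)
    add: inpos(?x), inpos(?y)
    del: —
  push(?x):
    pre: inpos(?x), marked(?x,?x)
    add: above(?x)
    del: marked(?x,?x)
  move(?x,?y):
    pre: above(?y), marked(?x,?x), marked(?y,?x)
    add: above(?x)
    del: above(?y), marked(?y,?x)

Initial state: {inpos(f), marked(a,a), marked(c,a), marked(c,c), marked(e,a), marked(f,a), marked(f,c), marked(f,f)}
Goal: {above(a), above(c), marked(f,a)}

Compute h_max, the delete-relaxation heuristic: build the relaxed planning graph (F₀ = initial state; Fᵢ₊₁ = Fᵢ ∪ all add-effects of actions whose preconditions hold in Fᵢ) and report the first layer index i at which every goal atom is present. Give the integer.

F0 = init (8 atoms)
F1 = F0 ∪ {above(f)}  (9 atoms)
F2 = F1 ∪ {above(a), above(c), inpos(a), inpos(b), inpos(c), inpos(e)}  (15 atoms)
goal ⊆ F2  ⇒  h_max = 2

2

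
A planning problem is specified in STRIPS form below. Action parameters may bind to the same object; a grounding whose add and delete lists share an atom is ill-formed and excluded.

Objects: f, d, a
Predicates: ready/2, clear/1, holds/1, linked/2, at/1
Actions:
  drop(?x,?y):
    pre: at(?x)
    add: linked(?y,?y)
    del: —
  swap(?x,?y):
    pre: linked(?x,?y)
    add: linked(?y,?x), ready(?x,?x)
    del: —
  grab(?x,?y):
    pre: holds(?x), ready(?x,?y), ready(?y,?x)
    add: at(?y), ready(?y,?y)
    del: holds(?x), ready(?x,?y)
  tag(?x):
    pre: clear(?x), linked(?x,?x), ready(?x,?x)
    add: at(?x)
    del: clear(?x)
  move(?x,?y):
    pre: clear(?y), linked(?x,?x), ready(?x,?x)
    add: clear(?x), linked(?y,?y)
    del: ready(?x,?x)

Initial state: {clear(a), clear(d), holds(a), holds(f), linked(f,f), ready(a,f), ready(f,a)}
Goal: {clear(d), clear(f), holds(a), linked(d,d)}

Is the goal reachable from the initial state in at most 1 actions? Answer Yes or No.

1. swap(f,f)  →  {clear(a), clear(d), holds(a), holds(f), linked(f,f), ready(a,f), ready(f,a), ready(f,f)}
2. move(f,d)  →  {clear(a), clear(d), clear(f), holds(a), holds(f), linked(d,d), linked(f,f), ready(a,f), ready(f,a)}
optimal plan length = 2; 2 > 1

No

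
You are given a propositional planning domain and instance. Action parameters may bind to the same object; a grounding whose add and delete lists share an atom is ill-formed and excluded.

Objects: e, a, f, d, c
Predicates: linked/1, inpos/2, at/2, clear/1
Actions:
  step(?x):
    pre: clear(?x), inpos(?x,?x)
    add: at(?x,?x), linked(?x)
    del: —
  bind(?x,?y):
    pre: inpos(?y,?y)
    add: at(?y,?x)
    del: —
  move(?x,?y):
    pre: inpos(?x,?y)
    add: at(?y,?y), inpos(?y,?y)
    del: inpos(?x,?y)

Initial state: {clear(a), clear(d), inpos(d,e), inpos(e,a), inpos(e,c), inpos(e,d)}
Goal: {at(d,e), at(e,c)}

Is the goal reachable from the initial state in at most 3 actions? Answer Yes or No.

1. move(e,d)  →  {at(d,d), clear(a), clear(d), inpos(d,d), inpos(d,e), inpos(e,a), inpos(e,c)}
2. bind(e,d)  →  {at(d,d), at(d,e), clear(a), clear(d), inpos(d,d), inpos(d,e), inpos(e,a), inpos(e,c)}
3. move(d,e)  →  {at(d,d), at(d,e), at(e,e), clear(a), clear(d), inpos(d,d), inpos(e,a), inpos(e,c), inpos(e,e)}
4. bind(c,e)  →  {at(d,d), at(d,e), at(e,c), at(e,e), clear(a), clear(d), inpos(d,d), inpos(e,a), inpos(e,c), inpos(e,e)}
optimal plan length = 4; 4 > 3

No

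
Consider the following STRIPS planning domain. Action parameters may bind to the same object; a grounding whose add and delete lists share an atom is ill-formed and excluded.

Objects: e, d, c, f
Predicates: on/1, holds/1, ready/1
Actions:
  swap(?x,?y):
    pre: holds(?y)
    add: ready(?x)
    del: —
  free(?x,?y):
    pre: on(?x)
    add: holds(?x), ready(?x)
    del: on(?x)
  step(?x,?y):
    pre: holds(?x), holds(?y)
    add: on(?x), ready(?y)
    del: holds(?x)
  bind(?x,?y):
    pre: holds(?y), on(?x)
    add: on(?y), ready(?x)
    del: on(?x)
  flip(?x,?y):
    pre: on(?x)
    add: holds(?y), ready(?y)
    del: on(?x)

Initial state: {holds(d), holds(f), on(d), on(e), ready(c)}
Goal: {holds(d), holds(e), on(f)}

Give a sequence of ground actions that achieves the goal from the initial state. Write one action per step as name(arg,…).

free(e,e); step(f,e)

1. free(e,e)  →  {holds(d), holds(e), holds(f), on(d), ready(c), ready(e)}
2. step(f,e)  →  {holds(d), holds(e), on(d), on(f), ready(c), ready(e)}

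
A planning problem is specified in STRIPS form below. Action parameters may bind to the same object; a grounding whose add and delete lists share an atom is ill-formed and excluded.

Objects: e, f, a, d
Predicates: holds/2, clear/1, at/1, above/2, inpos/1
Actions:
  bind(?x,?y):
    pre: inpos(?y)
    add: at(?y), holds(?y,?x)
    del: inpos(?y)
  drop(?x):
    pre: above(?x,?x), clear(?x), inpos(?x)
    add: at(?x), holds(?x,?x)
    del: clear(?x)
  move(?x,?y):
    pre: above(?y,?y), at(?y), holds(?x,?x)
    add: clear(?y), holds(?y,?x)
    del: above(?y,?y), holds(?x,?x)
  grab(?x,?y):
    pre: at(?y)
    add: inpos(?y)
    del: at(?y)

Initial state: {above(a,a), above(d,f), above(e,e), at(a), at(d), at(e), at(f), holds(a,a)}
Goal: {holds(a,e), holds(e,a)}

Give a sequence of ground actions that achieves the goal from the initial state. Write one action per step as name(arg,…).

move(a,e); grab(e,a); bind(e,a)

1. move(a,e)  →  {above(a,a), above(d,f), at(a), at(d), at(e), at(f), clear(e), holds(e,a)}
2. grab(e,a)  →  {above(a,a), above(d,f), at(d), at(e), at(f), clear(e), holds(e,a), inpos(a)}
3. bind(e,a)  →  {above(a,a), above(d,f), at(a), at(d), at(e), at(f), clear(e), holds(a,e), holds(e,a)}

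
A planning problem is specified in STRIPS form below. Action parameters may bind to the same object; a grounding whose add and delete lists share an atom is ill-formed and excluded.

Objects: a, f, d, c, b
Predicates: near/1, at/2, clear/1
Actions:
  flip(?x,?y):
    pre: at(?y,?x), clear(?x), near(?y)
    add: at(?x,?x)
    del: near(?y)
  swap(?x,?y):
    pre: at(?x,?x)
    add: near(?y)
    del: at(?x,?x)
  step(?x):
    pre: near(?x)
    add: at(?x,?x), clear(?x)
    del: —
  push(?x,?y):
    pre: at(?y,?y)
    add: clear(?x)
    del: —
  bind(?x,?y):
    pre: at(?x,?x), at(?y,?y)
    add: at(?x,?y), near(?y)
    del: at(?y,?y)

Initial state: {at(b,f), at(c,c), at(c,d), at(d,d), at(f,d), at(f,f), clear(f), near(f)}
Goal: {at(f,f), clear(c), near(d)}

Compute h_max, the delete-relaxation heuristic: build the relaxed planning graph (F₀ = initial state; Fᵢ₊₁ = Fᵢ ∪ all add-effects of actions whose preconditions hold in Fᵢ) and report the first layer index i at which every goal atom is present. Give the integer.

F0 = init (8 atoms)
F1 = F0 ∪ {at(c,f), at(d,c), at(d,f), at(f,c), clear(a), clear(b), clear(c), clear(d), near(a), near(b), near(c), near(d)}  (20 atoms)
goal ⊆ F1  ⇒  h_max = 1

1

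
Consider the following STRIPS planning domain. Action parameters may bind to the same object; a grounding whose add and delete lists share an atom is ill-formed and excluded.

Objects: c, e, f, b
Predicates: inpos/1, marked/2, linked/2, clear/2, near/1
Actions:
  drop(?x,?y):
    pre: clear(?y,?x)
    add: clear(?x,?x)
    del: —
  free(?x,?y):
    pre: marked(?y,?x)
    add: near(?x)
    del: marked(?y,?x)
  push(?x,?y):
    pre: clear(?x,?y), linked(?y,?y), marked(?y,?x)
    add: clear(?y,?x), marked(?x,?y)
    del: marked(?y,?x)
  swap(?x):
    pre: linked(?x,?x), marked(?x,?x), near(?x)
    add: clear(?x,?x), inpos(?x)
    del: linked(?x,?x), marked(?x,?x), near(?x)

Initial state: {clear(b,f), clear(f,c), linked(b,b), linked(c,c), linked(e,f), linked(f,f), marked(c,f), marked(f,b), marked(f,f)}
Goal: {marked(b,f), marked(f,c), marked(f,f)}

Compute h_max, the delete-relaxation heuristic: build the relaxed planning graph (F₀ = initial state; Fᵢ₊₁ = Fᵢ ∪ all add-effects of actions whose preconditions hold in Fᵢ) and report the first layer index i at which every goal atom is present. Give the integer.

1

F0 = init (9 atoms)
F1 = F0 ∪ {clear(c,c), clear(c,f), clear(f,b), clear(f,f), marked(b,f), marked(f,c), near(b), near(f)}  (17 atoms)
goal ⊆ F1  ⇒  h_max = 1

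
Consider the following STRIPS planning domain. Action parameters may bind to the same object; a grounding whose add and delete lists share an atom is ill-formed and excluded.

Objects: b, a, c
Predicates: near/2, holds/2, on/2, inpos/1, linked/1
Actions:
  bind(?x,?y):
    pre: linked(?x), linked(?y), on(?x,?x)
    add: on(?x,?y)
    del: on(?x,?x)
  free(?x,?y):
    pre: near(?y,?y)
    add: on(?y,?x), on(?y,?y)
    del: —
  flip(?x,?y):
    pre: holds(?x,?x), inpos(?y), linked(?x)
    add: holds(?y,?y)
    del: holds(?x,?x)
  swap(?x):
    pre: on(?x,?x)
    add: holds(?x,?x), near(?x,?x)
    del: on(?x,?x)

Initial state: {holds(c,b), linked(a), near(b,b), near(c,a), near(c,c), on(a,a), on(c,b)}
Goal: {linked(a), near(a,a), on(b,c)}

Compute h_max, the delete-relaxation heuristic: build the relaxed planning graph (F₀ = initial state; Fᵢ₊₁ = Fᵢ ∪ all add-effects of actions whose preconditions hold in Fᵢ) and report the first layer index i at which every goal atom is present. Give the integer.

1

F0 = init (7 atoms)
F1 = F0 ∪ {holds(a,a), near(a,a), on(b,a), on(b,b), on(b,c), on(c,a), on(c,c)}  (14 atoms)
goal ⊆ F1  ⇒  h_max = 1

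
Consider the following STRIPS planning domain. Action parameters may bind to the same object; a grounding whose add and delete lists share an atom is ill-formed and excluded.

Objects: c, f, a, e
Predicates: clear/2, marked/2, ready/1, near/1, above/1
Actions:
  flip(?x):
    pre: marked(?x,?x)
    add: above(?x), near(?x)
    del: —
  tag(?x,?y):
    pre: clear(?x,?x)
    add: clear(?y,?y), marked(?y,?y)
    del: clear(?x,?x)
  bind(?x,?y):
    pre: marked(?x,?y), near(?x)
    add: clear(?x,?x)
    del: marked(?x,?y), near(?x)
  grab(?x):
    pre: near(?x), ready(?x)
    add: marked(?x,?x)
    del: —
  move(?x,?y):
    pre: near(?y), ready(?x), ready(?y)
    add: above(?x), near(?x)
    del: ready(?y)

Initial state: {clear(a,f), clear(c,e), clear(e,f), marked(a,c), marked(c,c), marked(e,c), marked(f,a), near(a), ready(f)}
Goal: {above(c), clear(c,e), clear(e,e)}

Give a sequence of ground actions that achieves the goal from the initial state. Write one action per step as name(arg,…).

flip(c); bind(c,c); tag(c,e)

1. flip(c)  →  {above(c), clear(a,f), clear(c,e), clear(e,f), marked(a,c), marked(c,c), marked(e,c), marked(f,a), near(a), near(c), ready(f)}
2. bind(c,c)  →  {above(c), clear(a,f), clear(c,c), clear(c,e), clear(e,f), marked(a,c), marked(e,c), marked(f,a), near(a), ready(f)}
3. tag(c,e)  →  {above(c), clear(a,f), clear(c,e), clear(e,e), clear(e,f), marked(a,c), marked(e,c), marked(e,e), marked(f,a), near(a), ready(f)}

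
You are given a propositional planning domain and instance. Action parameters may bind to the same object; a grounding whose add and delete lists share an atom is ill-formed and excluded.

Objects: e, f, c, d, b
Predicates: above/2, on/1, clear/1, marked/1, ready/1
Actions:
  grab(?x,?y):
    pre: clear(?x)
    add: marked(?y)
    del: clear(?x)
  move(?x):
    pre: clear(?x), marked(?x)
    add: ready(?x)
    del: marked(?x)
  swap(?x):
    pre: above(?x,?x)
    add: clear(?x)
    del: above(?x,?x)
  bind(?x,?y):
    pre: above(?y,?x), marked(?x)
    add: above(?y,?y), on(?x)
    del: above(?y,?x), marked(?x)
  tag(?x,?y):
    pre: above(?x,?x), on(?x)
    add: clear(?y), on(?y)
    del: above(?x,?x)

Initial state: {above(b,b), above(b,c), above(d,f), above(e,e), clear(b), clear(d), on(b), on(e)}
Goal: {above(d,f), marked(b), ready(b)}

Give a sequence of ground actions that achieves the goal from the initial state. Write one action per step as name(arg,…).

grab(d,b); move(b); grab(b,b)

1. grab(d,b)  →  {above(b,b), above(b,c), above(d,f), above(e,e), clear(b), marked(b), on(b), on(e)}
2. move(b)  →  {above(b,b), above(b,c), above(d,f), above(e,e), clear(b), on(b), on(e), ready(b)}
3. grab(b,b)  →  {above(b,b), above(b,c), above(d,f), above(e,e), marked(b), on(b), on(e), ready(b)}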